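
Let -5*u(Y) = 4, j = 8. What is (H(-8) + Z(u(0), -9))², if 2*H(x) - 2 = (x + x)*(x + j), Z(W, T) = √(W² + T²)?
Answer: (5 + √2041)²/25 ≈ 100.71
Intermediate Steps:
u(Y) = -⅘ (u(Y) = -⅕*4 = -⅘)
Z(W, T) = √(T² + W²)
H(x) = 1 + x*(8 + x) (H(x) = 1 + ((x + x)*(x + 8))/2 = 1 + ((2*x)*(8 + x))/2 = 1 + (2*x*(8 + x))/2 = 1 + x*(8 + x))
(H(-8) + Z(u(0), -9))² = ((1 + (-8)² + 8*(-8)) + √((-9)² + (-⅘)²))² = ((1 + 64 - 64) + √(81 + 16/25))² = (1 + √(2041/25))² = (1 + √2041/5)²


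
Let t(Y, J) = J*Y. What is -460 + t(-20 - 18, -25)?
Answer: 490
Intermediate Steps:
-460 + t(-20 - 18, -25) = -460 - 25*(-20 - 18) = -460 - 25*(-38) = -460 + 950 = 490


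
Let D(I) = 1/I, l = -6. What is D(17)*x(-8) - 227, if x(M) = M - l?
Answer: -3861/17 ≈ -227.12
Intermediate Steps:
x(M) = 6 + M (x(M) = M - 1*(-6) = M + 6 = 6 + M)
D(17)*x(-8) - 227 = (6 - 8)/17 - 227 = (1/17)*(-2) - 227 = -2/17 - 227 = -3861/17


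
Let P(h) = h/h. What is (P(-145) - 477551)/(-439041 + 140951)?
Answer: 47755/29809 ≈ 1.6020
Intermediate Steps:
P(h) = 1
(P(-145) - 477551)/(-439041 + 140951) = (1 - 477551)/(-439041 + 140951) = -477550/(-298090) = -477550*(-1/298090) = 47755/29809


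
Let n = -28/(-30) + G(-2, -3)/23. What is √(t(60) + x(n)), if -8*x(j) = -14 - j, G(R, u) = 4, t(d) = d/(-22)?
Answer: I*√48325530/7590 ≈ 0.9159*I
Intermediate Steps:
t(d) = -d/22 (t(d) = d*(-1/22) = -d/22)
n = 382/345 (n = -28/(-30) + 4/23 = -28*(-1/30) + 4*(1/23) = 14/15 + 4/23 = 382/345 ≈ 1.1072)
x(j) = 7/4 + j/8 (x(j) = -(-14 - j)/8 = 7/4 + j/8)
√(t(60) + x(n)) = √(-1/22*60 + (7/4 + (⅛)*(382/345))) = √(-30/11 + (7/4 + 191/1380)) = √(-30/11 + 1303/690) = √(-6367/7590) = I*√48325530/7590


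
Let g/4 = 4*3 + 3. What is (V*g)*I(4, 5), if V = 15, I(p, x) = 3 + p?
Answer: 6300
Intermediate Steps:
g = 60 (g = 4*(4*3 + 3) = 4*(12 + 3) = 4*15 = 60)
(V*g)*I(4, 5) = (15*60)*(3 + 4) = 900*7 = 6300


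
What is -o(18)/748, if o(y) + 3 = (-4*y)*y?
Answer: 1299/748 ≈ 1.7366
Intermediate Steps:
o(y) = -3 - 4*y**2 (o(y) = -3 + (-4*y)*y = -3 - 4*y**2)
-o(18)/748 = -(-3 - 4*18**2)/748 = -(-3 - 4*324)/748 = -(-3 - 1296)/748 = -(-1299)/748 = -1*(-1299/748) = 1299/748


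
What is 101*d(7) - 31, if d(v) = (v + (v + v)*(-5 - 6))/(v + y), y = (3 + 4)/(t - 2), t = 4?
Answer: -1445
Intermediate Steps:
y = 7/2 (y = (3 + 4)/(4 - 2) = 7/2 ≈ 3.5000)
d(v) = -21*v/(7/2 + v) (d(v) = (v + (v + v)*(-5 - 6))/(v + 7/2) = (v + (2*v)*(-11))/(7/2 + v) = (v - 22*v)/(7/2 + v) = (-21*v)/(7/2 + v) = -21*v/(7/2 + v))
101*d(7) - 31 = 101*(-42*7/(7 + 2*7)) - 31 = 101*(-42*7/(7 + 14)) - 31 = 101*(-42*7/21) - 31 = 101*(-42*7*1/21) - 31 = 101*(-14) - 31 = -1414 - 31 = -1445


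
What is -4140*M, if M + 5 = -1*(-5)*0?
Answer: 20700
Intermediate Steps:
M = -5 (M = -5 - 1*(-5)*0 = -5 + 5*0 = -5 + 0 = -5)
-4140*M = -4140*(-5) = 20700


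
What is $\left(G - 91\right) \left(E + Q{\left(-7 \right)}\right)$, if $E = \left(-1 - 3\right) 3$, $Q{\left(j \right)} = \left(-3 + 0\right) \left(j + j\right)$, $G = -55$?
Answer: $-4380$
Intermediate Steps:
$Q{\left(j \right)} = - 6 j$ ($Q{\left(j \right)} = - 3 \cdot 2 j = - 6 j$)
$E = -12$ ($E = \left(-4\right) 3 = -12$)
$\left(G - 91\right) \left(E + Q{\left(-7 \right)}\right) = \left(-55 - 91\right) \left(-12 - -42\right) = - 146 \left(-12 + 42\right) = \left(-146\right) 30 = -4380$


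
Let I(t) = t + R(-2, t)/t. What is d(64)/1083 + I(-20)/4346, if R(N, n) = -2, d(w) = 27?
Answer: 319301/15689060 ≈ 0.020352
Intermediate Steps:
I(t) = t - 2/t
d(64)/1083 + I(-20)/4346 = 27/1083 + (-20 - 2/(-20))/4346 = 27*(1/1083) + (-20 - 2*(-1/20))*(1/4346) = 9/361 + (-20 + ⅒)*(1/4346) = 9/361 - 199/10*1/4346 = 9/361 - 199/43460 = 319301/15689060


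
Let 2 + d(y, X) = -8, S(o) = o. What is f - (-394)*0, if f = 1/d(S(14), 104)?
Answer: -⅒ ≈ -0.10000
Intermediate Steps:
d(y, X) = -10 (d(y, X) = -2 - 8 = -10)
f = -⅒ (f = 1/(-10) = -⅒ ≈ -0.10000)
f - (-394)*0 = -⅒ - (-394)*0 = -⅒ - 1*0 = -⅒ + 0 = -⅒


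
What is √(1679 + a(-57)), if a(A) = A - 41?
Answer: √1581 ≈ 39.762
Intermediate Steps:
a(A) = -41 + A
√(1679 + a(-57)) = √(1679 + (-41 - 57)) = √(1679 - 98) = √1581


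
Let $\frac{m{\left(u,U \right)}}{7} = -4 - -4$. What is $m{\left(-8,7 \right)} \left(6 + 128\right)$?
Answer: $0$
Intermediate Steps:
$m{\left(u,U \right)} = 0$ ($m{\left(u,U \right)} = 7 \left(-4 - -4\right) = 7 \left(-4 + 4\right) = 7 \cdot 0 = 0$)
$m{\left(-8,7 \right)} \left(6 + 128\right) = 0 \left(6 + 128\right) = 0 \cdot 134 = 0$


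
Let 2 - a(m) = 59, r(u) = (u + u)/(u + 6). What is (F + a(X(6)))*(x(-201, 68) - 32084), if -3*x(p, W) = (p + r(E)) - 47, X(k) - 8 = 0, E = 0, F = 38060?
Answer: -3648440012/3 ≈ -1.2161e+9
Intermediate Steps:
r(u) = 2*u/(6 + u) (r(u) = (2*u)/(6 + u) = 2*u/(6 + u))
X(k) = 8 (X(k) = 8 + 0 = 8)
x(p, W) = 47/3 - p/3 (x(p, W) = -((p + 2*0/(6 + 0)) - 47)/3 = -((p + 2*0/6) - 47)/3 = -((p + 2*0*(1/6)) - 47)/3 = -((p + 0) - 47)/3 = -(p - 47)/3 = -(-47 + p)/3 = 47/3 - p/3)
a(m) = -57 (a(m) = 2 - 1*59 = 2 - 59 = -57)
(F + a(X(6)))*(x(-201, 68) - 32084) = (38060 - 57)*((47/3 - 1/3*(-201)) - 32084) = 38003*((47/3 + 67) - 32084) = 38003*(248/3 - 32084) = 38003*(-96004/3) = -3648440012/3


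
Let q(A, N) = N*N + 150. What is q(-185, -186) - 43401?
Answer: -8655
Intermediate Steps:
q(A, N) = 150 + N² (q(A, N) = N² + 150 = 150 + N²)
q(-185, -186) - 43401 = (150 + (-186)²) - 43401 = (150 + 34596) - 43401 = 34746 - 43401 = -8655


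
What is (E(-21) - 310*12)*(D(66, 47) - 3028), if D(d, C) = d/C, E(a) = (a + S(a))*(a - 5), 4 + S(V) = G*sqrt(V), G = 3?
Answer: 436707500/47 + 11095500*I*sqrt(21)/47 ≈ 9.2916e+6 + 1.0818e+6*I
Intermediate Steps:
S(V) = -4 + 3*sqrt(V)
E(a) = (-5 + a)*(-4 + a + 3*sqrt(a)) (E(a) = (a + (-4 + 3*sqrt(a)))*(a - 5) = (-4 + a + 3*sqrt(a))*(-5 + a) = (-5 + a)*(-4 + a + 3*sqrt(a)))
(E(-21) - 310*12)*(D(66, 47) - 3028) = ((20 + (-21)**2 - 15*I*sqrt(21) - 9*(-21) + 3*(-21)**(3/2)) - 310*12)*(66/47 - 3028) = ((20 + 441 - 15*I*sqrt(21) + 189 + 3*(-21*I*sqrt(21))) - 3720)*(66*(1/47) - 3028) = ((20 + 441 - 15*I*sqrt(21) + 189 - 63*I*sqrt(21)) - 3720)*(66/47 - 3028) = ((650 - 78*I*sqrt(21)) - 3720)*(-142250/47) = (-3070 - 78*I*sqrt(21))*(-142250/47) = 436707500/47 + 11095500*I*sqrt(21)/47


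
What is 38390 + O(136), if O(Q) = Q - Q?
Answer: 38390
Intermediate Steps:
O(Q) = 0
38390 + O(136) = 38390 + 0 = 38390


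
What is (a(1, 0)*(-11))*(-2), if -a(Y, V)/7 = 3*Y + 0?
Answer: -462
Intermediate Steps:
a(Y, V) = -21*Y (a(Y, V) = -7*(3*Y + 0) = -21*Y)
(a(1, 0)*(-11))*(-2) = (-21*1*(-11))*(-2) = -21*(-11)*(-2) = 231*(-2) = -462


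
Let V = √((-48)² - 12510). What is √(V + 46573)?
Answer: √(46573 + 27*I*√14) ≈ 215.81 + 0.234*I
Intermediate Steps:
V = 27*I*√14 (V = √(2304 - 12510) = √(-10206) = 27*I*√14 ≈ 101.02*I)
√(V + 46573) = √(27*I*√14 + 46573) = √(46573 + 27*I*√14)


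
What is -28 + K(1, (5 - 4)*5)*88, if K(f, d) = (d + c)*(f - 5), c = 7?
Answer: -4252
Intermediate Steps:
K(f, d) = (-5 + f)*(7 + d) (K(f, d) = (d + 7)*(f - 5) = (7 + d)*(-5 + f) = (-5 + f)*(7 + d))
-28 + K(1, (5 - 4)*5)*88 = -28 + (-35 - 5*(5 - 4)*5 + 7*1 + ((5 - 4)*5)*1)*88 = -28 + (-35 - 5*5 + 7 + (1*5)*1)*88 = -28 + (-35 - 5*5 + 7 + 5*1)*88 = -28 + (-35 - 25 + 7 + 5)*88 = -28 - 48*88 = -28 - 4224 = -4252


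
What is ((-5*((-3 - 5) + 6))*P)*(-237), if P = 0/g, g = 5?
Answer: 0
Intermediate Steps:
P = 0 (P = 0/5 = 0*(⅕) = 0)
((-5*((-3 - 5) + 6))*P)*(-237) = (-5*((-3 - 5) + 6)*0)*(-237) = (-5*(-8 + 6)*0)*(-237) = (-5*(-2)*0)*(-237) = (10*0)*(-237) = 0*(-237) = 0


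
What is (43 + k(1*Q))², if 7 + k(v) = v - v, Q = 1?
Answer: 1296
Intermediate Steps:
k(v) = -7 (k(v) = -7 + (v - v) = -7 + 0 = -7)
(43 + k(1*Q))² = (43 - 7)² = 36² = 1296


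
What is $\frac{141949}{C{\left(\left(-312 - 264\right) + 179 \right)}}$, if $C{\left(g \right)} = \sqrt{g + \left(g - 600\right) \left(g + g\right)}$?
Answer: $\frac{141949 \sqrt{791221}}{791221} \approx 159.58$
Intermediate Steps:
$C{\left(g \right)} = \sqrt{g + 2 g \left(-600 + g\right)}$ ($C{\left(g \right)} = \sqrt{g + \left(-600 + g\right) 2 g} = \sqrt{g + 2 g \left(-600 + g\right)}$)
$\frac{141949}{C{\left(\left(-312 - 264\right) + 179 \right)}} = \frac{141949}{\sqrt{\left(\left(-312 - 264\right) + 179\right) \left(-1199 + 2 \left(\left(-312 - 264\right) + 179\right)\right)}} = \frac{141949}{\sqrt{\left(-576 + 179\right) \left(-1199 + 2 \left(-576 + 179\right)\right)}} = \frac{141949}{\sqrt{- 397 \left(-1199 + 2 \left(-397\right)\right)}} = \frac{141949}{\sqrt{- 397 \left(-1199 - 794\right)}} = \frac{141949}{\sqrt{\left(-397\right) \left(-1993\right)}} = \frac{141949}{\sqrt{791221}} = 141949 \frac{\sqrt{791221}}{791221} = \frac{141949 \sqrt{791221}}{791221}$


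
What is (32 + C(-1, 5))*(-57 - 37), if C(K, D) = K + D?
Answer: -3384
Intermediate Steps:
C(K, D) = D + K
(32 + C(-1, 5))*(-57 - 37) = (32 + (5 - 1))*(-57 - 37) = (32 + 4)*(-94) = 36*(-94) = -3384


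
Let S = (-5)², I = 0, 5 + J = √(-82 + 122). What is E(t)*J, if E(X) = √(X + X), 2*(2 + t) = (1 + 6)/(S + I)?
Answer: I*√93*(-5 + 2*√10)/5 ≈ 2.5547*I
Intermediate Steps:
J = -5 + 2*√10 (J = -5 + √(-82 + 122) = -5 + √40 = -5 + 2*√10 ≈ 1.3246)
S = 25
t = -93/50 (t = -2 + ((1 + 6)/(25 + 0))/2 = -2 + (7/25)/2 = -2 + (7*(1/25))/2 = -2 + (½)*(7/25) = -2 + 7/50 = -93/50 ≈ -1.8600)
E(X) = √2*√X (E(X) = √(2*X) = √2*√X)
E(t)*J = (√2*√(-93/50))*(-5 + 2*√10) = (√2*(I*√186/10))*(-5 + 2*√10) = (I*√93/5)*(-5 + 2*√10) = I*√93*(-5 + 2*√10)/5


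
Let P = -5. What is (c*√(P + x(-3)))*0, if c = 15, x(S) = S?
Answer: 0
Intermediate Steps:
(c*√(P + x(-3)))*0 = (15*√(-5 - 3))*0 = (15*√(-8))*0 = (15*(2*I*√2))*0 = (30*I*√2)*0 = 0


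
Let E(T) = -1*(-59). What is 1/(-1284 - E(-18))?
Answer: -1/1343 ≈ -0.00074460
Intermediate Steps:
E(T) = 59
1/(-1284 - E(-18)) = 1/(-1284 - 1*59) = 1/(-1284 - 59) = 1/(-1343) = -1/1343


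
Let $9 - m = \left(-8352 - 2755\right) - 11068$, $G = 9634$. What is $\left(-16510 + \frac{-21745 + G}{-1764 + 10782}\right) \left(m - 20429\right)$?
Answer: $- \frac{9678453915}{334} \approx -2.8977 \cdot 10^{7}$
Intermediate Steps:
$m = 22184$ ($m = 9 - \left(\left(-8352 - 2755\right) - 11068\right) = 9 - \left(-11107 - 11068\right) = 9 - -22175 = 9 + 22175 = 22184$)
$\left(-16510 + \frac{-21745 + G}{-1764 + 10782}\right) \left(m - 20429\right) = \left(-16510 + \frac{-21745 + 9634}{-1764 + 10782}\right) \left(22184 - 20429\right) = \left(-16510 - \frac{12111}{9018}\right) 1755 = \left(-16510 - \frac{4037}{3006}\right) 1755 = \left(- \frac{49633097}{3006}\right) 1755 = - \frac{9678453915}{334}$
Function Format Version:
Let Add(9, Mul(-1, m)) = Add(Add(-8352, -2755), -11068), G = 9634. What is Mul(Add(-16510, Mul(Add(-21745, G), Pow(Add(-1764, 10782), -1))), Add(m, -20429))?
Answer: Rational(-9678453915, 334) ≈ -2.8977e+7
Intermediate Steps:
m = 22184 (m = Add(9, Mul(-1, Add(Add(-8352, -2755), -11068))) = Add(9, Mul(-1, Add(-11107, -11068))) = Add(9, Mul(-1, -22175)) = Add(9, 22175) = 22184)
Mul(Add(-16510, Mul(Add(-21745, G), Pow(Add(-1764, 10782), -1))), Add(m, -20429)) = Mul(Add(-16510, Mul(Add(-21745, 9634), Pow(Add(-1764, 10782), -1))), Add(22184, -20429)) = Mul(Add(-16510, Mul(-12111, Pow(9018, -1))), 1755) = Mul(Add(-16510, Mul(-12111, Rational(1, 9018))), 1755) = Mul(Add(-16510, Rational(-4037, 3006)), 1755) = Mul(Rational(-49633097, 3006), 1755) = Rational(-9678453915, 334)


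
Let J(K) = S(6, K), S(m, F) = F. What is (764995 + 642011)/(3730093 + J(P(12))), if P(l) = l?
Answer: 1407006/3730105 ≈ 0.37720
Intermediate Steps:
J(K) = K
(764995 + 642011)/(3730093 + J(P(12))) = (764995 + 642011)/(3730093 + 12) = 1407006/3730105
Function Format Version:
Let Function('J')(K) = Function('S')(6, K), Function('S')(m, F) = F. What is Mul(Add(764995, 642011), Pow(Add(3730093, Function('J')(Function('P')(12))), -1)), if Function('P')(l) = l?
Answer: Rational(1407006, 3730105) ≈ 0.37720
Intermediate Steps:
Function('J')(K) = K
Mul(Add(764995, 642011), Pow(Add(3730093, Function('J')(Function('P')(12))), -1)) = Mul(Add(764995, 642011), Pow(Add(3730093, 12), -1)) = Mul(1407006, Pow(3730105, -1)) = Mul(1407006, Rational(1, 3730105)) = Rational(1407006, 3730105)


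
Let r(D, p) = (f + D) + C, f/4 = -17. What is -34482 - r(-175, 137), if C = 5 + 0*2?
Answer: -34244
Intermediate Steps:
f = -68 (f = 4*(-17) = -68)
C = 5 (C = 5 + 0 = 5)
r(D, p) = -63 + D (r(D, p) = (-68 + D) + 5 = -63 + D)
-34482 - r(-175, 137) = -34482 - (-63 - 175) = -34482 - 1*(-238) = -34482 + 238 = -34244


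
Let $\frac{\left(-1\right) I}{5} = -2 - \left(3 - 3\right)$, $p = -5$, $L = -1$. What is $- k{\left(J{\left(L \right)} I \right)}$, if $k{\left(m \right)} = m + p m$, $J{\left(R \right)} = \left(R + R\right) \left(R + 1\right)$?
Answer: $0$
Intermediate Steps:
$J{\left(R \right)} = 2 R \left(1 + R\right)$
$I = 10$ ($I = - 5 \left(-2 - \left(3 - 3\right)\right) = - 5 \left(-2 - 0\right) = - 5 \left(-2 + 0\right) = \left(-5\right) \left(-2\right) = 10$)
$k{\left(m \right)} = - 4 m$ ($k{\left(m \right)} = m - 5 m = - 4 m$)
$- k{\left(J{\left(L \right)} I \right)} = - \left(-4\right) 2 \left(-1\right) \left(1 - 1\right) 10 = - \left(-4\right) 2 \left(-1\right) 0 \cdot 10 = - \left(-4\right) 0 \cdot 10 = - \left(-4\right) 0 = \left(-1\right) 0 = 0$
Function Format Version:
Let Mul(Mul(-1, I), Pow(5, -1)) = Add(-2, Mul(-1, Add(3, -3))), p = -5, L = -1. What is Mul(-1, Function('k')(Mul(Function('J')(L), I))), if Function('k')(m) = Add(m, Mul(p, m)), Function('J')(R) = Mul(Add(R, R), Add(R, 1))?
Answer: 0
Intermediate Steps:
Function('J')(R) = Mul(2, R, Add(1, R)) (Function('J')(R) = Mul(Mul(2, R), Add(1, R)) = Mul(2, R, Add(1, R)))
I = 10 (I = Mul(-5, Add(-2, Mul(-1, Add(3, -3)))) = Mul(-5, Add(-2, Mul(-1, 0))) = Mul(-5, Add(-2, 0)) = Mul(-5, -2) = 10)
Function('k')(m) = Mul(-4, m) (Function('k')(m) = Add(m, Mul(-5, m)) = Mul(-4, m))
Mul(-1, Function('k')(Mul(Function('J')(L), I))) = Mul(-1, Mul(-4, Mul(Mul(2, -1, Add(1, -1)), 10))) = Mul(-1, Mul(-4, Mul(Mul(2, -1, 0), 10))) = Mul(-1, Mul(-4, Mul(0, 10))) = Mul(-1, Mul(-4, 0)) = Mul(-1, 0) = 0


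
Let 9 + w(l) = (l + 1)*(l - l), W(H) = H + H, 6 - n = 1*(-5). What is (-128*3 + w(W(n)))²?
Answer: 154449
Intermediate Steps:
n = 11 (n = 6 - (-5) = 6 - 1*(-5) = 6 + 5 = 11)
W(H) = 2*H
w(l) = -9 (w(l) = -9 + (l + 1)*(l - l) = -9 + (1 + l)*0 = -9 + 0 = -9)
(-128*3 + w(W(n)))² = (-128*3 - 9)² = (-384 - 9)² = (-393)² = 154449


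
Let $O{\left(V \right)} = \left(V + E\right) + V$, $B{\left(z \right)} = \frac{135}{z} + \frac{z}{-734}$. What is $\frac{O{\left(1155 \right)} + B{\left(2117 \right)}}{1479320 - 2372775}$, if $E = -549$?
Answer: $- \frac{2731996559}{1388320068490} \approx -0.0019678$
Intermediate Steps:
$B{\left(z \right)} = \frac{135}{z} - \frac{z}{734}$ ($B{\left(z \right)} = \frac{135}{z} + z \left(- \frac{1}{734}\right) = \frac{135}{z} - \frac{z}{734}$)
$O{\left(V \right)} = -549 + 2 V$ ($O{\left(V \right)} = \left(V - 549\right) + V = \left(-549 + V\right) + V = -549 + 2 V$)
$\frac{O{\left(1155 \right)} + B{\left(2117 \right)}}{1479320 - 2372775} = \frac{\left(-549 + 2 \cdot 1155\right) + \left(\frac{135}{2117} - \frac{2117}{734}\right)}{1479320 - 2372775} = \frac{\left(-549 + 2310\right) + \left(135 \cdot \frac{1}{2117} - \frac{2117}{734}\right)}{-893455} = \left(1761 + \left(\frac{135}{2117} - \frac{2117}{734}\right)\right) \left(- \frac{1}{893455}\right) = \left(1761 - \frac{4382599}{1553878}\right) \left(- \frac{1}{893455}\right) = \frac{2731996559}{1553878} \left(- \frac{1}{893455}\right) = - \frac{2731996559}{1388320068490}$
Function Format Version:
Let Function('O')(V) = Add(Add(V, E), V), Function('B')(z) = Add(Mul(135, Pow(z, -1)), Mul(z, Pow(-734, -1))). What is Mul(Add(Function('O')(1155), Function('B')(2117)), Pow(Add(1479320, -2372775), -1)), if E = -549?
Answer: Rational(-2731996559, 1388320068490) ≈ -0.0019678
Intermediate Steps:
Function('B')(z) = Add(Mul(135, Pow(z, -1)), Mul(Rational(-1, 734), z)) (Function('B')(z) = Add(Mul(135, Pow(z, -1)), Mul(z, Rational(-1, 734))) = Add(Mul(135, Pow(z, -1)), Mul(Rational(-1, 734), z)))
Function('O')(V) = Add(-549, Mul(2, V)) (Function('O')(V) = Add(Add(V, -549), V) = Add(Add(-549, V), V) = Add(-549, Mul(2, V)))
Mul(Add(Function('O')(1155), Function('B')(2117)), Pow(Add(1479320, -2372775), -1)) = Mul(Add(Add(-549, Mul(2, 1155)), Add(Mul(135, Pow(2117, -1)), Mul(Rational(-1, 734), 2117))), Pow(Add(1479320, -2372775), -1)) = Mul(Add(Add(-549, 2310), Add(Mul(135, Rational(1, 2117)), Rational(-2117, 734))), Pow(-893455, -1)) = Mul(Add(1761, Add(Rational(135, 2117), Rational(-2117, 734))), Rational(-1, 893455)) = Mul(Add(1761, Rational(-4382599, 1553878)), Rational(-1, 893455)) = Mul(Rational(2731996559, 1553878), Rational(-1, 893455)) = Rational(-2731996559, 1388320068490)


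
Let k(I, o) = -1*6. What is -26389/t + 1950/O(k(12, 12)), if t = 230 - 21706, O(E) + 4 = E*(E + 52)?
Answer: -30794/5369 ≈ -5.7355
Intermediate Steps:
k(I, o) = -6
O(E) = -4 + E*(52 + E) (O(E) = -4 + E*(E + 52) = -4 + E*(52 + E))
t = -21476
-26389/t + 1950/O(k(12, 12)) = -26389/(-21476) + 1950/(-4 + (-6)² + 52*(-6)) = -26389*(-1/21476) + 1950/(-4 + 36 - 312) = 26389/21476 + 1950/(-280) = 26389/21476 + 1950*(-1/280) = 26389/21476 - 195/28 = -30794/5369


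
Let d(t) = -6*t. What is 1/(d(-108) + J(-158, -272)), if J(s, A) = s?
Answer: 1/490 ≈ 0.0020408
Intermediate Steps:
1/(d(-108) + J(-158, -272)) = 1/(-6*(-108) - 158) = 1/(648 - 158) = 1/490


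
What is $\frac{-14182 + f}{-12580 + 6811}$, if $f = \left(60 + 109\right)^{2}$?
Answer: $- \frac{4793}{1923} \approx -2.4925$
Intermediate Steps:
$f = 28561$ ($f = 169^{2} = 28561$)
$\frac{-14182 + f}{-12580 + 6811} = \frac{-14182 + 28561}{-12580 + 6811} = \frac{14379}{-5769} = 14379 \left(- \frac{1}{5769}\right) = - \frac{4793}{1923}$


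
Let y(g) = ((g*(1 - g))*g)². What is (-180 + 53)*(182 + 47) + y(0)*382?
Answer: -29083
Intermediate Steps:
y(g) = g⁴*(1 - g)² (y(g) = (g²*(1 - g))² = g⁴*(1 - g)²)
(-180 + 53)*(182 + 47) + y(0)*382 = (-180 + 53)*(182 + 47) + (0⁴*(-1 + 0)²)*382 = -127*229 + (0*(-1)²)*382 = -29083 + (0*1)*382 = -29083 + 0*382 = -29083 + 0 = -29083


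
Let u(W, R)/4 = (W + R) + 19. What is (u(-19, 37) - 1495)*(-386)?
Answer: 519942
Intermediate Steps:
u(W, R) = 76 + 4*R + 4*W (u(W, R) = 4*((W + R) + 19) = 4*((R + W) + 19) = 4*(19 + R + W) = 76 + 4*R + 4*W)
(u(-19, 37) - 1495)*(-386) = ((76 + 4*37 + 4*(-19)) - 1495)*(-386) = ((76 + 148 - 76) - 1495)*(-386) = (148 - 1495)*(-386) = -1347*(-386) = 519942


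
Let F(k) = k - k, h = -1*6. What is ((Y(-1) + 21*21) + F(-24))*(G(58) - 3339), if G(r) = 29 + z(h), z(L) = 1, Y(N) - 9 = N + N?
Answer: -1482432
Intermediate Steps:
Y(N) = 9 + 2*N (Y(N) = 9 + (N + N) = 9 + 2*N)
h = -6
F(k) = 0
G(r) = 30 (G(r) = 29 + 1 = 30)
((Y(-1) + 21*21) + F(-24))*(G(58) - 3339) = (((9 + 2*(-1)) + 21*21) + 0)*(30 - 3339) = (((9 - 2) + 441) + 0)*(-3309) = ((7 + 441) + 0)*(-3309) = (448 + 0)*(-3309) = 448*(-3309) = -1482432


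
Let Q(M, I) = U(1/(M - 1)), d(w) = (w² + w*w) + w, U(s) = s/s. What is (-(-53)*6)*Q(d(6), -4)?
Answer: 318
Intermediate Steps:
U(s) = 1
d(w) = w + 2*w² (d(w) = (w² + w²) + w = 2*w² + w = w + 2*w²)
Q(M, I) = 1
(-(-53)*6)*Q(d(6), -4) = -(-53)*6*1 = -53*(-6)*1 = 318*1 = 318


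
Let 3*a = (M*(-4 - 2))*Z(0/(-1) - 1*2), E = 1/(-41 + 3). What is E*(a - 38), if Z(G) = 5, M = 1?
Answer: 24/19 ≈ 1.2632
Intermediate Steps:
E = -1/38 (E = 1/(-38) = -1/38 ≈ -0.026316)
a = -10 (a = ((1*(-4 - 2))*5)/3 = ((1*(-6))*5)/3 = (-6*5)/3 = (⅓)*(-30) = -10)
E*(a - 38) = -(-10 - 38)/38 = -1/38*(-48) = 24/19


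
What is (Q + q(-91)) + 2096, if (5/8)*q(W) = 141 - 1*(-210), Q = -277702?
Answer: -1375222/5 ≈ -2.7504e+5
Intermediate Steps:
q(W) = 2808/5 (q(W) = 8*(141 - 1*(-210))/5 = 8*(141 + 210)/5 = (8/5)*351 = 2808/5)
(Q + q(-91)) + 2096 = (-277702 + 2808/5) + 2096 = -1385702/5 + 2096 = -1375222/5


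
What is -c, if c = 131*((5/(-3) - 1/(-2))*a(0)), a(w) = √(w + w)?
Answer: 0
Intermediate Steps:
a(w) = √2*√w (a(w) = √(2*w) = √2*√w)
c = 0 (c = 131*((5/(-3) - 1/(-2))*(√2*√0)) = 131*((5*(-⅓) - 1*(-½))*(√2*0)) = 131*((-5/3 + ½)*0) = 131*(-7/6*0) = 131*0 = 0)
-c = -1*0 = 0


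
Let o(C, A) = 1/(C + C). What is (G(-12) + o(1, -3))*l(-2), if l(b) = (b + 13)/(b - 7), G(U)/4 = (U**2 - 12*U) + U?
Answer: -24299/18 ≈ -1349.9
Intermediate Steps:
G(U) = -44*U + 4*U**2 (G(U) = 4*((U**2 - 12*U) + U) = 4*(U**2 - 11*U) = -44*U + 4*U**2)
l(b) = (13 + b)/(-7 + b)
o(C, A) = 1/(2*C)
(G(-12) + o(1, -3))*l(-2) = (4*(-12)*(-11 - 12) + (1/2)/1)*((13 - 2)/(-7 - 2)) = (4*(-12)*(-23) + (1/2)*1)*(11/(-9)) = (1104 + 1/2)*(-1/9*11) = (2209/2)*(-11/9) = -24299/18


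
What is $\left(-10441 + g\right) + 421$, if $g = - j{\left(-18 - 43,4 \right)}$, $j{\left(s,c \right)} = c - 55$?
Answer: $-9969$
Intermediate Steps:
$j{\left(s,c \right)} = -55 + c$
$g = 51$ ($g = - (-55 + 4) = \left(-1\right) \left(-51\right) = 51$)
$\left(-10441 + g\right) + 421 = \left(-10441 + 51\right) + 421 = -10390 + 421 = -9969$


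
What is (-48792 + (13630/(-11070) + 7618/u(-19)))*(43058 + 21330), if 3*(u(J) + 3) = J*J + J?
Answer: -128499834523796/40959 ≈ -3.1373e+9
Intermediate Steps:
u(J) = -3 + J/3 + J²/3 (u(J) = -3 + (J*J + J)/3 = -3 + (J² + J)/3 = -3 + (J + J²)/3 = -3 + (J/3 + J²/3) = -3 + J/3 + J²/3)
(-48792 + (13630/(-11070) + 7618/u(-19)))*(43058 + 21330) = (-48792 + (13630/(-11070) + 7618/(-3 + (⅓)*(-19) + (⅓)*(-19)²)))*(43058 + 21330) = (-48792 + (13630*(-1/11070) + 7618/(-3 - 19/3 + (⅓)*361)))*64388 = (-48792 + (-1363/1107 + 7618/(-3 - 19/3 + 361/3)))*64388 = (-48792 + (-1363/1107 + 7618/111))*64388 = (-48792 + 2760611/40959)*64388 = -1995710917/40959*64388 = -128499834523796/40959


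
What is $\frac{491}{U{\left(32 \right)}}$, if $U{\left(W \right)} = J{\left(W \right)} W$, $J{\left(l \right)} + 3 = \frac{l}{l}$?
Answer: $- \frac{491}{64} \approx -7.6719$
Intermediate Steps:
$J{\left(l \right)} = -2$ ($J{\left(l \right)} = -3 + \frac{l}{l} = -3 + 1 = -2$)
$U{\left(W \right)} = - 2 W$
$\frac{491}{U{\left(32 \right)}} = \frac{491}{\left(-2\right) 32} = \frac{491}{-64} = 491 \left(- \frac{1}{64}\right) = - \frac{491}{64}$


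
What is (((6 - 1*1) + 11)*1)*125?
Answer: 2000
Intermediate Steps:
(((6 - 1*1) + 11)*1)*125 = (((6 - 1) + 11)*1)*125 = ((5 + 11)*1)*125 = (16*1)*125 = 16*125 = 2000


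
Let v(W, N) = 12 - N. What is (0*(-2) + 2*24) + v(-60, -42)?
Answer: 102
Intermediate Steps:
(0*(-2) + 2*24) + v(-60, -42) = (0*(-2) + 2*24) + (12 - 1*(-42)) = (0 + 48) + (12 + 42) = 48 + 54 = 102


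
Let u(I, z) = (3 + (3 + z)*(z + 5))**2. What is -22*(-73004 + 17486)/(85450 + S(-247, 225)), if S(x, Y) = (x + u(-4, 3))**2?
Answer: 610698/2813383 ≈ 0.21707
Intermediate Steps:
u(I, z) = (3 + (3 + z)*(5 + z))**2
S(x, Y) = (2601 + x)**2 (S(x, Y) = (x + (18 + 3**2 + 8*3)**2)**2 = (x + (18 + 9 + 24)**2)**2 = (x + 51**2)**2 = (x + 2601)**2 = (2601 + x)**2)
-22*(-73004 + 17486)/(85450 + S(-247, 225)) = -22*(-73004 + 17486)/(85450 + (2601 - 247)**2) = -(-1221396)/(85450 + 2354**2) = -(-1221396)/(85450 + 5541316) = -(-1221396)/5626766 = -22*(-27759/2813383) = 610698/2813383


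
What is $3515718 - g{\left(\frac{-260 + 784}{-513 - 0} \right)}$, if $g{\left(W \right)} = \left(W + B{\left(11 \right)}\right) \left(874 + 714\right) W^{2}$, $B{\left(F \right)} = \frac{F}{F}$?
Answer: $\frac{474646755339014}{135005697} \approx 3.5158 \cdot 10^{6}$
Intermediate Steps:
$B{\left(F \right)} = 1$
$g{\left(W \right)} = W^{2} \left(1588 + 1588 W\right)$ ($g{\left(W \right)} = \left(W + 1\right) \left(874 + 714\right) W^{2} = \left(1 + W\right) 1588 W^{2} = \left(1588 + 1588 W\right) W^{2} = W^{2} \left(1588 + 1588 W\right)$)
$3515718 - g{\left(\frac{-260 + 784}{-513 - 0} \right)} = 3515718 - 1588 \left(\frac{-260 + 784}{-513 - 0}\right)^{2} \left(1 + \frac{-260 + 784}{-513 - 0}\right) = 3515718 - 1588 \left(\frac{524}{-513 + 0}\right)^{2} \left(1 + \frac{524}{-513 + 0}\right) = 3515718 - 1588 \left(\frac{524}{-513}\right)^{2} \left(1 + \frac{524}{-513}\right) = 3515718 - 1588 \left(524 \left(- \frac{1}{513}\right)\right)^{2} \left(1 + 524 \left(- \frac{1}{513}\right)\right) = 3515718 - 1588 \left(- \frac{524}{513}\right)^{2} \left(1 - \frac{524}{513}\right) = 3515718 - 1588 \cdot \frac{274576}{263169} \left(- \frac{11}{513}\right) = 3515718 - - \frac{4796293568}{135005697} = 3515718 + \frac{4796293568}{135005697} = \frac{474646755339014}{135005697}$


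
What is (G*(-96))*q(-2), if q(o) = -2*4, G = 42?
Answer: 32256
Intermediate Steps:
q(o) = -8
(G*(-96))*q(-2) = (42*(-96))*(-8) = -4032*(-8) = 32256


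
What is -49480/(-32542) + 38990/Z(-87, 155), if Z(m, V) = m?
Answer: -632253910/1415577 ≈ -446.64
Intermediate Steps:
-49480/(-32542) + 38990/Z(-87, 155) = -49480/(-32542) + 38990/(-87) = -49480*(-1/32542) + 38990*(-1/87) = 24740/16271 - 38990/87 = -632253910/1415577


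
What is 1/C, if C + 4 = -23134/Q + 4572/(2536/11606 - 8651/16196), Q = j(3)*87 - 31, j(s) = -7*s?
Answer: -27558994025/398959507485069 ≈ -6.9077e-5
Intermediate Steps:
Q = -1858 (Q = -7*3*87 - 31 = -21*87 - 31 = -1827 - 31 = -1858)
C = -398959507485069/27558994025 (C = -4 + (-23134/(-1858) + 4572/(2536/11606 - 8651/16196)) = -4 + (-23134*(-1/1858) + 4572/(2536*(1/11606) - 8651*1/16196)) = -4 + (11567/929 + 4572/(1268/5803 - 8651/16196)) = -4 + (11567/929 + 4572/(-29665225/93985388)) = -4 + (11567/929 + 4572*(-93985388/29665225)) = -4 + (11567/929 - 429701193936/29665225) = -4 - 398849271508969/27558994025 = -398959507485069/27558994025 ≈ -14477.)
1/C = 1/(-398959507485069/27558994025) = -27558994025/398959507485069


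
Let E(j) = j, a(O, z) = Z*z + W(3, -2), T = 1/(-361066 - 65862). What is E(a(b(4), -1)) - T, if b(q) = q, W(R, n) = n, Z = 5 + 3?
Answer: -4269279/426928 ≈ -10.000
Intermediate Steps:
Z = 8
T = -1/426928 (T = 1/(-426928) = -1/426928 ≈ -2.3423e-6)
a(O, z) = -2 + 8*z (a(O, z) = 8*z - 2 = -2 + 8*z)
E(a(b(4), -1)) - T = (-2 + 8*(-1)) - 1*(-1/426928) = (-2 - 8) + 1/426928 = -10 + 1/426928 = -4269279/426928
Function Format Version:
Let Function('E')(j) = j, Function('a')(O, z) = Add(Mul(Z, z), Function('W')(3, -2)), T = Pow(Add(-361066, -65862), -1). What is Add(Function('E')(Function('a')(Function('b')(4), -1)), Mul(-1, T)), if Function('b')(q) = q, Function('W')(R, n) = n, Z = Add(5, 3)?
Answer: Rational(-4269279, 426928) ≈ -10.000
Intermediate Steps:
Z = 8
T = Rational(-1, 426928) (T = Pow(-426928, -1) = Rational(-1, 426928) ≈ -2.3423e-6)
Function('a')(O, z) = Add(-2, Mul(8, z)) (Function('a')(O, z) = Add(Mul(8, z), -2) = Add(-2, Mul(8, z)))
Add(Function('E')(Function('a')(Function('b')(4), -1)), Mul(-1, T)) = Add(Add(-2, Mul(8, -1)), Mul(-1, Rational(-1, 426928))) = Add(Add(-2, -8), Rational(1, 426928)) = Add(-10, Rational(1, 426928)) = Rational(-4269279, 426928)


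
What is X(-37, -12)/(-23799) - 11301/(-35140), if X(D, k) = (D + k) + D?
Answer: 271974539/836296860 ≈ 0.32521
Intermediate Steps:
X(D, k) = k + 2*D
X(-37, -12)/(-23799) - 11301/(-35140) = (-12 + 2*(-37))/(-23799) - 11301/(-35140) = (-12 - 74)*(-1/23799) - 11301*(-1/35140) = -86*(-1/23799) + 11301/35140 = 86/23799 + 11301/35140 = 271974539/836296860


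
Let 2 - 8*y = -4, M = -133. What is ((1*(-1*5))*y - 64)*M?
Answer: 36043/4 ≈ 9010.8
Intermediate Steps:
y = ¾ (y = ¼ - ⅛*(-4) = ¼ + ½ = ¾ ≈ 0.75000)
((1*(-1*5))*y - 64)*M = ((1*(-1*5))*(¾) - 64)*(-133) = ((1*(-5))*(¾) - 64)*(-133) = (-5*¾ - 64)*(-133) = (-15/4 - 64)*(-133) = -271/4*(-133) = 36043/4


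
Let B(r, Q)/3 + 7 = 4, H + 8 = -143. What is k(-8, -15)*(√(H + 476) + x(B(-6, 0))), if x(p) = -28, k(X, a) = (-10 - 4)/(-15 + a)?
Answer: -196/15 + 7*√13/3 ≈ -4.6537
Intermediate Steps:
H = -151 (H = -8 - 143 = -151)
k(X, a) = -14/(-15 + a)
B(r, Q) = -9 (B(r, Q) = -21 + 3*4 = -21 + 12 = -9)
k(-8, -15)*(√(H + 476) + x(B(-6, 0))) = (-14/(-15 - 15))*(√(-151 + 476) - 28) = (-14/(-30))*(√325 - 28) = (-14*(-1/30))*(5*√13 - 28) = 7*(-28 + 5*√13)/15 = -196/15 + 7*√13/3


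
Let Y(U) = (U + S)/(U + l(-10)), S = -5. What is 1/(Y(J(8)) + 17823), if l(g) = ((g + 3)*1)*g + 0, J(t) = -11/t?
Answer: 183/3261592 ≈ 5.6108e-5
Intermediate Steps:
l(g) = g*(3 + g) (l(g) = ((3 + g)*1)*g + 0 = (3 + g)*g + 0 = g*(3 + g) + 0 = g*(3 + g))
Y(U) = (-5 + U)/(70 + U) (Y(U) = (U - 5)/(U - 10*(3 - 10)) = (-5 + U)/(U - 10*(-7)) = (-5 + U)/(U + 70) = (-5 + U)/(70 + U))
1/(Y(J(8)) + 17823) = 1/((-5 - 11/8)/(70 - 11/8) + 17823) = 1/(-51/8/(549/8) + 17823) = 1/((8/549)*(-51/8) + 17823) = 1/(-17/183 + 17823) = 1/(3261592/183) = 183/3261592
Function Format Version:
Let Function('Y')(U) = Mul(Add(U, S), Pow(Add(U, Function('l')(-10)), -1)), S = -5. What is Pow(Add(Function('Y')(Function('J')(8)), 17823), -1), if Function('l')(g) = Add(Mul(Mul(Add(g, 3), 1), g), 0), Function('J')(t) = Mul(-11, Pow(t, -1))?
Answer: Rational(183, 3261592) ≈ 5.6108e-5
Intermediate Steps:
Function('l')(g) = Mul(g, Add(3, g)) (Function('l')(g) = Add(Mul(Mul(Add(3, g), 1), g), 0) = Add(Mul(Add(3, g), g), 0) = Add(Mul(g, Add(3, g)), 0) = Mul(g, Add(3, g)))
Function('Y')(U) = Mul(Pow(Add(70, U), -1), Add(-5, U)) (Function('Y')(U) = Mul(Add(U, -5), Pow(Add(U, Mul(-10, Add(3, -10))), -1)) = Mul(Add(-5, U), Pow(Add(U, Mul(-10, -7)), -1)) = Mul(Add(-5, U), Pow(Add(U, 70), -1)) = Mul(Add(-5, U), Pow(Add(70, U), -1)) = Mul(Pow(Add(70, U), -1), Add(-5, U)))
Pow(Add(Function('Y')(Function('J')(8)), 17823), -1) = Pow(Add(Mul(Pow(Add(70, Mul(-11, Pow(8, -1))), -1), Add(-5, Mul(-11, Pow(8, -1)))), 17823), -1) = Pow(Add(Mul(Pow(Add(70, Mul(-11, Rational(1, 8))), -1), Add(-5, Mul(-11, Rational(1, 8)))), 17823), -1) = Pow(Add(Mul(Pow(Add(70, Rational(-11, 8)), -1), Add(-5, Rational(-11, 8))), 17823), -1) = Pow(Add(Mul(Pow(Rational(549, 8), -1), Rational(-51, 8)), 17823), -1) = Pow(Add(Mul(Rational(8, 549), Rational(-51, 8)), 17823), -1) = Pow(Add(Rational(-17, 183), 17823), -1) = Pow(Rational(3261592, 183), -1) = Rational(183, 3261592)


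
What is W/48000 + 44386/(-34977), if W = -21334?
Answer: -479454553/279816000 ≈ -1.7135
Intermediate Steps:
W/48000 + 44386/(-34977) = -21334/48000 + 44386/(-34977) = -21334*1/48000 + 44386*(-1/34977) = -10667/24000 - 44386/34977 = -479454553/279816000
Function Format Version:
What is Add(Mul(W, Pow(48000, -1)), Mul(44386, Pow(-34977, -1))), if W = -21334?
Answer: Rational(-479454553, 279816000) ≈ -1.7135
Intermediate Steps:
Add(Mul(W, Pow(48000, -1)), Mul(44386, Pow(-34977, -1))) = Add(Mul(-21334, Pow(48000, -1)), Mul(44386, Pow(-34977, -1))) = Add(Mul(-21334, Rational(1, 48000)), Mul(44386, Rational(-1, 34977))) = Add(Rational(-10667, 24000), Rational(-44386, 34977)) = Rational(-479454553, 279816000)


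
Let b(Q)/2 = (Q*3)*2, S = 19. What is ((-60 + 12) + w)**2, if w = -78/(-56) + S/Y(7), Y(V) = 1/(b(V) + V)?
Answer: 2219069449/784 ≈ 2.8304e+6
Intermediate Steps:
b(Q) = 12*Q (b(Q) = 2*((Q*3)*2) = 2*((3*Q)*2) = 2*(6*Q) = 12*Q)
Y(V) = 1/(13*V) (Y(V) = 1/(12*V + V) = 1/(13*V))
w = 48451/28 (w = -78/(-56) + 19/(((1/13)/7)) = -78*(-1/56) + 19/(((1/13)*(1/7))) = 39/28 + 19/(1/91) = 39/28 + 19*91 = 39/28 + 1729 = 48451/28 ≈ 1730.4)
((-60 + 12) + w)**2 = ((-60 + 12) + 48451/28)**2 = (-48 + 48451/28)**2 = (47107/28)**2 = 2219069449/784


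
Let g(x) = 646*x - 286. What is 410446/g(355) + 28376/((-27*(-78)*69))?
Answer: 5511908549/2773608318 ≈ 1.9873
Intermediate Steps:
g(x) = -286 + 646*x
410446/g(355) + 28376/((-27*(-78)*69)) = 410446/(-286 + 646*355) + 28376/((-27*(-78)*69)) = 410446/(-286 + 229330) + 28376/((2106*69)) = 410446/229044 + 28376/145314 = 410446*(1/229044) + 28376*(1/145314) = 205223/114522 + 14188/72657 = 5511908549/2773608318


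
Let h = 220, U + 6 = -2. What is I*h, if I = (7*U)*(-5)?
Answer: 61600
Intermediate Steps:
U = -8 (U = -6 - 2 = -8)
I = 280 (I = (7*(-8))*(-5) = -56*(-5) = 280)
I*h = 280*220 = 61600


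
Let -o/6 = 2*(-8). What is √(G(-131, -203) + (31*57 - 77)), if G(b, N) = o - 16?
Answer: √1770 ≈ 42.071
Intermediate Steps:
o = 96 (o = -12*(-8) = -6*(-16) = 96)
G(b, N) = 80 (G(b, N) = 96 - 16 = 80)
√(G(-131, -203) + (31*57 - 77)) = √(80 + (31*57 - 77)) = √(80 + (1767 - 77)) = √(80 + 1690) = √1770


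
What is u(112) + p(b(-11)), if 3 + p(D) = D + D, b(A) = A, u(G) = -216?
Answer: -241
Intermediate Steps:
p(D) = -3 + 2*D (p(D) = -3 + (D + D) = -3 + 2*D)
u(112) + p(b(-11)) = -216 + (-3 + 2*(-11)) = -216 + (-3 - 22) = -216 - 25 = -241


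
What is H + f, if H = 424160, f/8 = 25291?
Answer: 626488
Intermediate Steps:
f = 202328 (f = 8*25291 = 202328)
H + f = 424160 + 202328 = 626488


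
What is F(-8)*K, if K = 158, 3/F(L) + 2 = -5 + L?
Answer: -158/5 ≈ -31.600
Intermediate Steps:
F(L) = 3/(-7 + L) (F(L) = 3/(-2 + (-5 + L)) = 3/(-7 + L))
F(-8)*K = (3/(-7 - 8))*158 = (3/(-15))*158 = (3*(-1/15))*158 = -⅕*158 = -158/5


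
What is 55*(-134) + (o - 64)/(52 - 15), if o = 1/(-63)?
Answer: -464419/63 ≈ -7371.7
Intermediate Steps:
o = -1/63 ≈ -0.015873
55*(-134) + (o - 64)/(52 - 15) = 55*(-134) + (-1/63 - 64)/(52 - 15) = -7370 - 4033/63/37 = -7370 - 4033/63*1/37 = -7370 - 109/63 = -464419/63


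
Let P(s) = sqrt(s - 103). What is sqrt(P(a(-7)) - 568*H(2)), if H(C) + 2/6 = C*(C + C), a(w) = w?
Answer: sqrt(-39192 + 9*I*sqrt(110))/3 ≈ 0.079467 + 65.99*I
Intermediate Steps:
H(C) = -1/3 + 2*C**2 (H(C) = -1/3 + C*(C + C) = -1/3 + C*(2*C) = -1/3 + 2*C**2)
P(s) = sqrt(-103 + s)
sqrt(P(a(-7)) - 568*H(2)) = sqrt(sqrt(-103 - 7) - 568*(-1/3 + 2*2**2)) = sqrt(sqrt(-110) - 568*(-1/3 + 2*4)) = sqrt(I*sqrt(110) - 568*(-1/3 + 8)) = sqrt(I*sqrt(110) - 568*23/3) = sqrt(I*sqrt(110) - 13064/3) = sqrt(-13064/3 + I*sqrt(110))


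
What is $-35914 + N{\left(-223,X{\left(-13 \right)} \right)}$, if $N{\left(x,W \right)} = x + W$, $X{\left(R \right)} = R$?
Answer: $-36150$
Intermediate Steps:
$N{\left(x,W \right)} = W + x$
$-35914 + N{\left(-223,X{\left(-13 \right)} \right)} = -35914 - 236 = -36150$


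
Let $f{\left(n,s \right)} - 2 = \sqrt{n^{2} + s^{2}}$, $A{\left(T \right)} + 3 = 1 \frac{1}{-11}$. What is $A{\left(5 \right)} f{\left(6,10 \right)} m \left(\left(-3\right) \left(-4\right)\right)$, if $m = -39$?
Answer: $\frac{31824}{11} + \frac{31824 \sqrt{34}}{11} \approx 19763.0$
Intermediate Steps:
$A{\left(T \right)} = - \frac{34}{11}$ ($A{\left(T \right)} = -3 + 1 \frac{1}{-11} = -3 + 1 \left(- \frac{1}{11}\right) = -3 - \frac{1}{11} = - \frac{34}{11}$)
$f{\left(n,s \right)} = 2 + \sqrt{n^{2} + s^{2}}$
$A{\left(5 \right)} f{\left(6,10 \right)} m \left(\left(-3\right) \left(-4\right)\right) = - \frac{34 \left(2 + \sqrt{6^{2} + 10^{2}}\right)}{11} \left(- 39 \left(\left(-3\right) \left(-4\right)\right)\right) = - \frac{34 \left(2 + \sqrt{36 + 100}\right)}{11} \left(\left(-39\right) 12\right) = - \frac{34 \left(2 + \sqrt{136}\right)}{11} \left(-468\right) = - \frac{34 \left(2 + 2 \sqrt{34}\right)}{11} \left(-468\right) = \left(- \frac{68}{11} - \frac{68 \sqrt{34}}{11}\right) \left(-468\right) = \frac{31824}{11} + \frac{31824 \sqrt{34}}{11}$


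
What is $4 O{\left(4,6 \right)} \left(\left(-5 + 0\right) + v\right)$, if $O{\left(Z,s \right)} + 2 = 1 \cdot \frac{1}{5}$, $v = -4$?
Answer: $\frac{324}{5} \approx 64.8$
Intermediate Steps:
$O{\left(Z,s \right)} = - \frac{9}{5}$ ($O{\left(Z,s \right)} = -2 + 1 \cdot \frac{1}{5} = -2 + \frac{1}{5} = - \frac{9}{5}$)
$4 O{\left(4,6 \right)} \left(\left(-5 + 0\right) + v\right) = 4 \left(- \frac{9}{5}\right) \left(\left(-5 + 0\right) - 4\right) = - \frac{36 \left(-5 - 4\right)}{5} = \left(- \frac{36}{5}\right) \left(-9\right) = \frac{324}{5}$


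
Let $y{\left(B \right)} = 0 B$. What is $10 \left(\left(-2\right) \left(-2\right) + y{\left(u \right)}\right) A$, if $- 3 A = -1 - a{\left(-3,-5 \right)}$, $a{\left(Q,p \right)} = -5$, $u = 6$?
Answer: $- \frac{160}{3} \approx -53.333$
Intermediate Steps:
$y{\left(B \right)} = 0$
$A = - \frac{4}{3}$ ($A = - \frac{-1 - -5}{3} = - \frac{-1 + 5}{3} = \left(- \frac{1}{3}\right) 4 = - \frac{4}{3} \approx -1.3333$)
$10 \left(\left(-2\right) \left(-2\right) + y{\left(u \right)}\right) A = 10 \left(\left(-2\right) \left(-2\right) + 0\right) \left(- \frac{4}{3}\right) = 10 \left(4 + 0\right) \left(- \frac{4}{3}\right) = 10 \cdot 4 \left(- \frac{4}{3}\right) = 40 \left(- \frac{4}{3}\right) = - \frac{160}{3}$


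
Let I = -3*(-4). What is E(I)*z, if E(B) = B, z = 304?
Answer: 3648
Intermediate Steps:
I = 12
E(I)*z = 12*304 = 3648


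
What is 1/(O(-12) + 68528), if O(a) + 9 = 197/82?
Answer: 82/5618755 ≈ 1.4594e-5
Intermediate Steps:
O(a) = -541/82 (O(a) = -9 + 197/82 = -541/82)
1/(O(-12) + 68528) = 1/(-541/82 + 68528) = 1/(5618755/82) = 82/5618755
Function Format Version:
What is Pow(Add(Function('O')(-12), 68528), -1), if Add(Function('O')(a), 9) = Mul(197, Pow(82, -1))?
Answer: Rational(82, 5618755) ≈ 1.4594e-5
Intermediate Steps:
Function('O')(a) = Rational(-541, 82) (Function('O')(a) = Add(-9, Mul(197, Pow(82, -1))) = Add(-9, Mul(197, Rational(1, 82))) = Add(-9, Rational(197, 82)) = Rational(-541, 82))
Pow(Add(Function('O')(-12), 68528), -1) = Pow(Add(Rational(-541, 82), 68528), -1) = Pow(Rational(5618755, 82), -1) = Rational(82, 5618755)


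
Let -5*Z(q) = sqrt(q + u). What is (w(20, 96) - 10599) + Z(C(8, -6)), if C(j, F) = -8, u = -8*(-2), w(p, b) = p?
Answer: -10579 - 2*sqrt(2)/5 ≈ -10580.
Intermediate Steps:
u = 16
Z(q) = -sqrt(16 + q)/5 (Z(q) = -sqrt(q + 16)/5 = -sqrt(16 + q)/5)
(w(20, 96) - 10599) + Z(C(8, -6)) = (20 - 10599) - sqrt(16 - 8)/5 = -10579 - 2*sqrt(2)/5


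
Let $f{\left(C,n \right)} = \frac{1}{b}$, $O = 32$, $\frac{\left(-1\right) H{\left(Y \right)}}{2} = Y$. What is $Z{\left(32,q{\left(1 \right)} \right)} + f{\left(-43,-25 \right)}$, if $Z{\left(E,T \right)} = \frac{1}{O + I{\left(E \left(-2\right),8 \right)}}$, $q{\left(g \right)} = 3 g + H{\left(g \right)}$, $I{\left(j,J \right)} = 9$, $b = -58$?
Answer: $\frac{17}{2378} \approx 0.0071489$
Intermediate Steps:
$H{\left(Y \right)} = - 2 Y$
$f{\left(C,n \right)} = - \frac{1}{58}$ ($f{\left(C,n \right)} = \frac{1}{-58} = - \frac{1}{58}$)
$q{\left(g \right)} = g$ ($q{\left(g \right)} = 3 g - 2 g = g$)
$Z{\left(E,T \right)} = \frac{1}{41}$ ($Z{\left(E,T \right)} = \frac{1}{32 + 9} = \frac{1}{41}$)
$Z{\left(32,q{\left(1 \right)} \right)} + f{\left(-43,-25 \right)} = \frac{1}{41} - \frac{1}{58} = \frac{17}{2378}$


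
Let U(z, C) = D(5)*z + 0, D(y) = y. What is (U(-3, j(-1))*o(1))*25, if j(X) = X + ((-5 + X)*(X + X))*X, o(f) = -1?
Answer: 375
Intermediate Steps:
j(X) = X + 2*X²*(-5 + X) (j(X) = X + ((-5 + X)*(2*X))*X = X + (2*X*(-5 + X))*X = X + 2*X²*(-5 + X))
U(z, C) = 5*z (U(z, C) = 5*z + 0 = 5*z)
(U(-3, j(-1))*o(1))*25 = ((5*(-3))*(-1))*25 = -15*(-1)*25 = 15*25 = 375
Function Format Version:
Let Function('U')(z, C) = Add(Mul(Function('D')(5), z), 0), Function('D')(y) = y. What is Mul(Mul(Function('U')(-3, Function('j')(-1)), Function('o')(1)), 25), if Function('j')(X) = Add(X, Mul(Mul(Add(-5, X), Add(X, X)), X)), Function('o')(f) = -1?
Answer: 375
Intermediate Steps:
Function('j')(X) = Add(X, Mul(2, Pow(X, 2), Add(-5, X))) (Function('j')(X) = Add(X, Mul(Mul(Add(-5, X), Mul(2, X)), X)) = Add(X, Mul(Mul(2, X, Add(-5, X)), X)) = Add(X, Mul(2, Pow(X, 2), Add(-5, X))))
Function('U')(z, C) = Mul(5, z) (Function('U')(z, C) = Add(Mul(5, z), 0) = Mul(5, z))
Mul(Mul(Function('U')(-3, Function('j')(-1)), Function('o')(1)), 25) = Mul(Mul(Mul(5, -3), -1), 25) = Mul(Mul(-15, -1), 25) = Mul(15, 25) = 375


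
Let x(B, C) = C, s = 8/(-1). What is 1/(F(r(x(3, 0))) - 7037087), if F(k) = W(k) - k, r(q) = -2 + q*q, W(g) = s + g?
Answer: -1/7037095 ≈ -1.4210e-7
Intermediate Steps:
s = -8 (s = 8*(-1) = -8)
W(g) = -8 + g
r(q) = -2 + q²
F(k) = -8 (F(k) = (-8 + k) - k = -8)
1/(F(r(x(3, 0))) - 7037087) = 1/(-8 - 7037087) = 1/(-7037095) = -1/7037095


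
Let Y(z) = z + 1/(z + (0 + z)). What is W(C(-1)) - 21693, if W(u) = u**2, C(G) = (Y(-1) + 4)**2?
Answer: -346463/16 ≈ -21654.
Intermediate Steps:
Y(z) = z + 1/(2*z) (Y(z) = z + 1/(z + z) = z + 1/(2*z))
C(G) = 25/4 (C(G) = ((-1 + (1/2)/(-1)) + 4)**2 = ((-1 + (1/2)*(-1)) + 4)**2 = ((-1 - 1/2) + 4)**2 = (-3/2 + 4)**2 = (5/2)**2 = 25/4)
W(C(-1)) - 21693 = (25/4)**2 - 21693 = 625/16 - 21693 = -346463/16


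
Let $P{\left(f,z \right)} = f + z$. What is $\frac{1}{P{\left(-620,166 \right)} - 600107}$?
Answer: $- \frac{1}{600561} \approx -1.6651 \cdot 10^{-6}$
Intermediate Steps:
$\frac{1}{P{\left(-620,166 \right)} - 600107} = \frac{1}{\left(-620 + 166\right) - 600107} = \frac{1}{-454 - 600107} = \frac{1}{-600561} = - \frac{1}{600561}$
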